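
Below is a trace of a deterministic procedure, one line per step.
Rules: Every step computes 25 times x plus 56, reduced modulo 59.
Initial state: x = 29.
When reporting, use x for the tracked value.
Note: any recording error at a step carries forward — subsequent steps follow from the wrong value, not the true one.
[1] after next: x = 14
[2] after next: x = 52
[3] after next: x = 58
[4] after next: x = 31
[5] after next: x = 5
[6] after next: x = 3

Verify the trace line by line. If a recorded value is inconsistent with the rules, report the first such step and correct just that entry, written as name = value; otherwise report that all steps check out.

Step 1: x = (25*29 + 56) mod 59 = 14 — same as recorded.
Step 2: x = (25*14 + 56) mod 59 = 52 — in agreement.
Step 3: x = (25*52 + 56) mod 59 = 58 — checks out.
Step 4: x = (25*58 + 56) mod 59 = 31 — verified.
Step 5: x = (25*31 + 56) mod 59 = 5 — agrees with the trace.
Step 6: x = (25*5 + 56) mod 59 = 4 — the entry is off here.
So the first discrepancy is step 6, where the right value is x = 4.

step 6, x = 4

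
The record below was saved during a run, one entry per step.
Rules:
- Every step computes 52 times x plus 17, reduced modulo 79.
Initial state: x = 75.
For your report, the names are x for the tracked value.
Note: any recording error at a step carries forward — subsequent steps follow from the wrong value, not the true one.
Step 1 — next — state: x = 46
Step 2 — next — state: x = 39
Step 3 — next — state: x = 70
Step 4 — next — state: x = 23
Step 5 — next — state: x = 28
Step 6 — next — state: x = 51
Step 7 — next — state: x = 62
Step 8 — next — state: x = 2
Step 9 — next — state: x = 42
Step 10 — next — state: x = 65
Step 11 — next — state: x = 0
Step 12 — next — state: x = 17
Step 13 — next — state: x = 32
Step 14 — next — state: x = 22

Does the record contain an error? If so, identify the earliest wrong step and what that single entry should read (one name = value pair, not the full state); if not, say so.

step 1: x = (52*75 + 17) mod 79 = 46 -> agrees with the record
step 2: x = (52*46 + 17) mod 79 = 39 -> same as recorded
step 3: x = (52*39 + 17) mod 79 = 70 -> in agreement
step 4: x = (52*70 + 17) mod 79 = 23 -> matches
step 5: x = (52*23 + 17) mod 79 = 28 -> verified
step 6: x = (52*28 + 17) mod 79 = 51 -> consistent with the record
step 7: x = (52*51 + 17) mod 79 = 62 -> no discrepancy
step 8: x = (52*62 + 17) mod 79 = 2 -> consistent with the record
step 9: x = (52*2 + 17) mod 79 = 42 -> in agreement
step 10: x = (52*42 + 17) mod 79 = 68 -> this is not what the record shows
So the first discrepancy is step 10, where the right value is x = 68.

step 10, x = 68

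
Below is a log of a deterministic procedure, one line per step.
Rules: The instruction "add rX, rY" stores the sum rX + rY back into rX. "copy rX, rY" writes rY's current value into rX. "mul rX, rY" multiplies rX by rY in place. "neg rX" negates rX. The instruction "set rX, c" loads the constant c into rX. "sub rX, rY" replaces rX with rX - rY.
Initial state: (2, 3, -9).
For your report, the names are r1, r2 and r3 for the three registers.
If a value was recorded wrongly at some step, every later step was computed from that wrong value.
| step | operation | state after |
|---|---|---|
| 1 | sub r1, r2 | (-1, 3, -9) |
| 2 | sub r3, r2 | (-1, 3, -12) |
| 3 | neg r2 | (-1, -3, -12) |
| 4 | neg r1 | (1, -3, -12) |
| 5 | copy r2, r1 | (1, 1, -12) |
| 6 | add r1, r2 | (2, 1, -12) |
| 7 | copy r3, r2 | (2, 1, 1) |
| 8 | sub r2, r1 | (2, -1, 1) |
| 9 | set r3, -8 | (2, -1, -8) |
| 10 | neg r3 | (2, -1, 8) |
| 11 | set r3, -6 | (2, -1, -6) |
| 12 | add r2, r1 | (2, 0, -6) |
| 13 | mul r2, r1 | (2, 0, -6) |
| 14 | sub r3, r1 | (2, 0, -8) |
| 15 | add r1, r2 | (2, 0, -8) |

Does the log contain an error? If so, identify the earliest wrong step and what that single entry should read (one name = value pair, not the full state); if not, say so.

Recomputing the run from the initial state:
step 1: r1 = -1, r2 = 3, r3 = -9
step 2: r1 = -1, r2 = 3, r3 = -12
step 3: r1 = -1, r2 = -3, r3 = -12
step 4: r1 = 1, r2 = -3, r3 = -12
step 5: r1 = 1, r2 = 1, r3 = -12
step 6: r1 = 2, r2 = 1, r3 = -12
step 7: r1 = 2, r2 = 1, r3 = 1
step 8: r1 = 2, r2 = -1, r3 = 1
step 9: r1 = 2, r2 = -1, r3 = -8
step 10: r1 = 2, r2 = -1, r3 = 8
step 11: r1 = 2, r2 = -1, r3 = -6
step 12: r1 = 2, r2 = 1, r3 = -6
step 13: r1 = 2, r2 = 2, r3 = -6
step 14: r1 = 2, r2 = 2, r3 = -8
step 15: r1 = 4, r2 = 2, r3 = -8
The first disagreement with the log is at step 12, where the value should be r2 = 1.

step 12, r2 = 1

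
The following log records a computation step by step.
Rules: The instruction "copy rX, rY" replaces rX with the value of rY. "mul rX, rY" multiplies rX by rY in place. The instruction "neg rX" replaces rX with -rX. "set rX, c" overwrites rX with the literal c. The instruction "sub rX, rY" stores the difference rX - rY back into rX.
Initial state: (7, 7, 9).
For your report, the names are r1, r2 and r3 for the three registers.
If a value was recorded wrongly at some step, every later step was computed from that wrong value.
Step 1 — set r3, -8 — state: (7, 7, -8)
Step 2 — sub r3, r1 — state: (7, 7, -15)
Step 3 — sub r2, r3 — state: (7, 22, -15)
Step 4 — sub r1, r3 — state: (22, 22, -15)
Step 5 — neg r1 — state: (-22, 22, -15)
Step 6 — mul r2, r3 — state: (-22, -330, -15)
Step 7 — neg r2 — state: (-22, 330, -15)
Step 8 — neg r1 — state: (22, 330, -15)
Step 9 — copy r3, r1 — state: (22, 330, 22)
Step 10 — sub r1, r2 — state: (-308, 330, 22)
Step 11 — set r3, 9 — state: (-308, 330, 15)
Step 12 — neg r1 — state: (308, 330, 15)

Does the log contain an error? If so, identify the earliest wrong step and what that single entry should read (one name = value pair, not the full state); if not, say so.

Step 1: r3 = -8 — checks out.
Step 2: r3 = -8 - 7 = -15 — verified.
Step 3: r2 = 7 - -15 = 22 — exactly as logged.
Step 4: r1 = 7 - -15 = 22 — verified.
Step 5: r1 = -(22) = -22 — no discrepancy.
Step 6: r2 = 22 * -15 = -330 — verified.
Step 7: r2 = -(-330) = 330 — in agreement.
Step 8: r1 = -(-22) = 22 — same as recorded.
Step 9: r3 = 22 — confirmed correct.
Step 10: r1 = 22 - 330 = -308 — confirmed correct.
Step 11: r3 = 9 — a discrepancy with the log.
So the first discrepancy is step 11, where the right value is r3 = 9.

step 11, r3 = 9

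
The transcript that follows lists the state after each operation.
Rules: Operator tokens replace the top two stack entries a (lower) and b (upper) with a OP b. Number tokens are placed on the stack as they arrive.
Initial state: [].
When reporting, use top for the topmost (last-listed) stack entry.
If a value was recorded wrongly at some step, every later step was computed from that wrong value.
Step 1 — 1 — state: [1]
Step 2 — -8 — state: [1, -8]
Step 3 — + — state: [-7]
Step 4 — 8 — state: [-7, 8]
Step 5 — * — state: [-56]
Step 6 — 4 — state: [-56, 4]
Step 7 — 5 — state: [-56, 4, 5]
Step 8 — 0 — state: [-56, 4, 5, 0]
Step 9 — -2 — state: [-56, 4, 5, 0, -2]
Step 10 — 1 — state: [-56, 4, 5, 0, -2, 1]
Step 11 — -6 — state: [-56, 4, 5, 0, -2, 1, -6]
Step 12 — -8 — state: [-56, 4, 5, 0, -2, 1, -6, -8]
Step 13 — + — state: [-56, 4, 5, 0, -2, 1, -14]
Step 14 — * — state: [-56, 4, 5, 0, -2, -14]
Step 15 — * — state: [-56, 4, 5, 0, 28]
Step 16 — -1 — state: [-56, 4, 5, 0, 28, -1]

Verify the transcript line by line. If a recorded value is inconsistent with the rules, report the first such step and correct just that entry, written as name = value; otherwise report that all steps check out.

Step 1: push 1: top = 1 — matches.
Step 2: push -8: top = -8 — verified.
Step 3: 1 + -8 = -7 — in agreement.
Step 4: push 8: top = 8 — verified.
Step 5: -7 * 8 = -56 — in agreement.
Step 6: push 4: top = 4 — in agreement.
Step 7: push 5: top = 5 — matches.
Step 8: push 0: top = 0 — no discrepancy.
Step 9: push -2: top = -2 — confirmed correct.
Step 10: push 1: top = 1 — checks out.
Step 11: push -6: top = -6 — exactly as logged.
Step 12: push -8: top = -8 — confirmed correct.
Step 13: -6 + -8 = -14 — same as recorded.
Step 14: 1 * -14 = -14 — no discrepancy.
Step 15: -2 * -14 = 28 — agrees with the transcript.
Step 16: push -1: top = -1 — verified.
The whole run recomputes cleanly — no discrepancies.

no error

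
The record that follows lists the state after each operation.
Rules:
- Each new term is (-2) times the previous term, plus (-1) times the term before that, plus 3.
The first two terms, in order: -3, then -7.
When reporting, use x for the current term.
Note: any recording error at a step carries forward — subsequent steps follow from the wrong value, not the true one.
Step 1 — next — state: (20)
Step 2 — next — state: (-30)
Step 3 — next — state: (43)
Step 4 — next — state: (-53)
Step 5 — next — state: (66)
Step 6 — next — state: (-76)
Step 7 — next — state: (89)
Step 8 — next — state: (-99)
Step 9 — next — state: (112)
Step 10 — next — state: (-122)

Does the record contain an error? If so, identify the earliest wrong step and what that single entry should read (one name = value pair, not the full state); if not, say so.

no error

step 1: x = -2*(-7) + (-1)*(-3) + (3) = 20 -> confirmed correct
step 2: x = -2*(20) + (-1)*(-7) + (3) = -30 -> checks out
step 3: x = -2*(-30) + (-1)*(20) + (3) = 43 -> in agreement
step 4: x = -2*(43) + (-1)*(-30) + (3) = -53 -> agrees with the record
step 5: x = -2*(-53) + (-1)*(43) + (3) = 66 -> no discrepancy
step 6: x = -2*(66) + (-1)*(-53) + (3) = -76 -> matches
step 7: x = -2*(-76) + (-1)*(66) + (3) = 89 -> confirmed correct
step 8: x = -2*(89) + (-1)*(-76) + (3) = -99 -> confirmed correct
step 9: x = -2*(-99) + (-1)*(89) + (3) = 112 -> in agreement
step 10: x = -2*(112) + (-1)*(-99) + (3) = -122 -> same as recorded
The whole run recomputes cleanly — no discrepancies.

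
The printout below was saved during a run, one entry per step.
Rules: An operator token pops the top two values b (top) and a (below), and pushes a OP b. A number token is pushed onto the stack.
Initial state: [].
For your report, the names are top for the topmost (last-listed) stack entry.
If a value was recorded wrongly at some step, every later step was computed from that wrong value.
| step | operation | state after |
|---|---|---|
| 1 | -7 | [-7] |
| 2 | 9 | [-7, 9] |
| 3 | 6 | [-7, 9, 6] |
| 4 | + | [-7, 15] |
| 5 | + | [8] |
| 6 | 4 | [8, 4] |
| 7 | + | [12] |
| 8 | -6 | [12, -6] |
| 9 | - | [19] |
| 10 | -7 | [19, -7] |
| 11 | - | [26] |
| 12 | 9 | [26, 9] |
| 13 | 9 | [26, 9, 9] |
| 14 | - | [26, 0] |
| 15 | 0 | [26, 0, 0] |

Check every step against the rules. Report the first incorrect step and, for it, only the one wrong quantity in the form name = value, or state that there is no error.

step 9, top = 18

1. push -7: top = -7 (exactly as logged)
2. push 9: top = 9 (checks out)
3. push 6: top = 6 (verified)
4. 9 + 6 = 15 (confirmed correct)
5. -7 + 15 = 8 (confirmed correct)
6. push 4: top = 4 (matches)
7. 8 + 4 = 12 (exactly as logged)
8. push -6: top = -6 (no discrepancy)
9. 12 - -6 = 18 (the printout disagrees here)
That makes step 9 the first incorrect line — top = 18 is what it should show.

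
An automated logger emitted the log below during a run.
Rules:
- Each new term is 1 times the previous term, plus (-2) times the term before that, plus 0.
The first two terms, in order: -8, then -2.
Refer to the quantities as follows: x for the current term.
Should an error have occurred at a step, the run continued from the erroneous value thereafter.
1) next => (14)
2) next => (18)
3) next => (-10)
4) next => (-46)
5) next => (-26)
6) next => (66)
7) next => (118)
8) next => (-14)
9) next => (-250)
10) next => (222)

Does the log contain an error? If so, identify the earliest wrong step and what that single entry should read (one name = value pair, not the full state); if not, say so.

step 10, x = -222

Step 1: x = 1*(-2) + (-2)*(-8) + (0) = 14 — same as recorded.
Step 2: x = 1*(14) + (-2)*(-2) + (0) = 18 — no discrepancy.
Step 3: x = 1*(18) + (-2)*(14) + (0) = -10 — no discrepancy.
Step 4: x = 1*(-10) + (-2)*(18) + (0) = -46 — confirmed correct.
Step 5: x = 1*(-46) + (-2)*(-10) + (0) = -26 — same as recorded.
Step 6: x = 1*(-26) + (-2)*(-46) + (0) = 66 — exactly as logged.
Step 7: x = 1*(66) + (-2)*(-26) + (0) = 118 — confirmed correct.
Step 8: x = 1*(118) + (-2)*(66) + (0) = -14 — agrees with the log.
Step 9: x = 1*(-14) + (-2)*(118) + (0) = -250 — no discrepancy.
Step 10: x = 1*(-250) + (-2)*(-14) + (0) = -222 — a discrepancy with the log.
Conclusion: step 10 carries the first error; the entry should be x = -222.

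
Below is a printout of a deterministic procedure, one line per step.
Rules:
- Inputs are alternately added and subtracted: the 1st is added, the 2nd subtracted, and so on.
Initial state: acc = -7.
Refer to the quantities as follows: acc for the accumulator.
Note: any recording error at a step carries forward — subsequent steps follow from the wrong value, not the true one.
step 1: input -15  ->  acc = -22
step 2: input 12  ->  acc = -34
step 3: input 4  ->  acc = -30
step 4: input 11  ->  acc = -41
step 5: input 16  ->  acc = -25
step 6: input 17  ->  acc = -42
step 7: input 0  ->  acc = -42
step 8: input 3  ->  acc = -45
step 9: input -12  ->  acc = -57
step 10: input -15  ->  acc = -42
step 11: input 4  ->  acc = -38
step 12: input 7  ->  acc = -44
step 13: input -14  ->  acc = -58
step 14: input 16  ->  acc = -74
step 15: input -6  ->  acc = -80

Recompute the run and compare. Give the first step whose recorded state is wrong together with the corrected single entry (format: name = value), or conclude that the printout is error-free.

step 12, acc = -45

Recomputing the run from the initial state:
step 1: acc = -22
step 2: acc = -34
step 3: acc = -30
step 4: acc = -41
step 5: acc = -25
step 6: acc = -42
step 7: acc = -42
step 8: acc = -45
step 9: acc = -57
step 10: acc = -42
step 11: acc = -38
step 12: acc = -45
step 13: acc = -59
step 14: acc = -75
step 15: acc = -81
The first disagreement with the printout is at step 12, where the value should be acc = -45.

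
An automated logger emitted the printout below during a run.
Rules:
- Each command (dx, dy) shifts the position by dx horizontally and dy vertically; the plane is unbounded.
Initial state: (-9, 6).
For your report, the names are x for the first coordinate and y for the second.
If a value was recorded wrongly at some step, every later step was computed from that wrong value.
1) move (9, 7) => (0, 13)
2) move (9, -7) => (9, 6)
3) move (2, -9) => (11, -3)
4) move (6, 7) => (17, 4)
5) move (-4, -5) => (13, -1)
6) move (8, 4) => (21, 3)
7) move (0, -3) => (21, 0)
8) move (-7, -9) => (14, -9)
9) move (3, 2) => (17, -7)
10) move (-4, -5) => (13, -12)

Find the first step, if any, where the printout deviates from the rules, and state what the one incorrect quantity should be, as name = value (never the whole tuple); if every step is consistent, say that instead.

1. x = -9 + (9) = 0, y = 6 + (7) = 13 (consistent with the printout)
2. x = 0 + (9) = 9, y = 13 + (-7) = 6 (consistent with the printout)
3. x = 9 + (2) = 11, y = 6 + (-9) = -3 (confirmed correct)
4. x = 11 + (6) = 17, y = -3 + (7) = 4 (in agreement)
5. x = 17 + (-4) = 13, y = 4 + (-5) = -1 (verified)
6. x = 13 + (8) = 21, y = -1 + (4) = 3 (agrees with the printout)
7. x = 21 + (0) = 21, y = 3 + (-3) = 0 (confirmed correct)
8. x = 21 + (-7) = 14, y = 0 + (-9) = -9 (confirmed correct)
9. x = 14 + (3) = 17, y = -9 + (2) = -7 (no discrepancy)
10. x = 17 + (-4) = 13, y = -7 + (-5) = -12 (in agreement)
Each recorded entry agrees with the recomputation.

no error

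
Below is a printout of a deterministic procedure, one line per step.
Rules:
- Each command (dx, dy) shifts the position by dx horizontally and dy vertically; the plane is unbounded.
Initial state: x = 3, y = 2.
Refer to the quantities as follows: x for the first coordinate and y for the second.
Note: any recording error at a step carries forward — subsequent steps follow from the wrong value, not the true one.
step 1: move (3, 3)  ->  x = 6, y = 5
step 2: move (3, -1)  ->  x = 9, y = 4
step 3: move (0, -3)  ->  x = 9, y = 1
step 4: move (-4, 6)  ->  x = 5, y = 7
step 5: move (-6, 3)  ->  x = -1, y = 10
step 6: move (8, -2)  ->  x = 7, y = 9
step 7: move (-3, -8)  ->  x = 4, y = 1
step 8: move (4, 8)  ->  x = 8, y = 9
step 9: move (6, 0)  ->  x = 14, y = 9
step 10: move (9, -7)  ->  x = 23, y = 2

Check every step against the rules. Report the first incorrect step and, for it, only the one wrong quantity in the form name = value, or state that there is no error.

Recomputing the run from the initial state:
step 1: x = 6, y = 5
step 2: x = 9, y = 4
step 3: x = 9, y = 1
step 4: x = 5, y = 7
step 5: x = -1, y = 10
step 6: x = 7, y = 8
step 7: x = 4, y = 0
step 8: x = 8, y = 8
step 9: x = 14, y = 8
step 10: x = 23, y = 1
The first disagreement with the printout is at step 6, where the value should be y = 8.

step 6, y = 8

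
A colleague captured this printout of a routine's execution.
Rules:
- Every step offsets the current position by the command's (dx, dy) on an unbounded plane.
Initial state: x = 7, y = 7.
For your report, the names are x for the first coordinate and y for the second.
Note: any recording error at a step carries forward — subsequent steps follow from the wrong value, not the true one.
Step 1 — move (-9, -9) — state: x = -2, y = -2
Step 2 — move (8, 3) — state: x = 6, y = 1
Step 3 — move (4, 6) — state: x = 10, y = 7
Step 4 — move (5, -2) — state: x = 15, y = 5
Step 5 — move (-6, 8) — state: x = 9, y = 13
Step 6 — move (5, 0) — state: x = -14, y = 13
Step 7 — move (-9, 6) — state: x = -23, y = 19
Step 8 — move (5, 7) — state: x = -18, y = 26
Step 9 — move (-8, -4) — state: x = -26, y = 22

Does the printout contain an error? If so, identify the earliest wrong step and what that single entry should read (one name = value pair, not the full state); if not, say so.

1. x = 7 + (-9) = -2, y = 7 + (-9) = -2 (agrees with the printout)
2. x = -2 + (8) = 6, y = -2 + (3) = 1 (confirmed correct)
3. x = 6 + (4) = 10, y = 1 + (6) = 7 (same as recorded)
4. x = 10 + (5) = 15, y = 7 + (-2) = 5 (exactly as logged)
5. x = 15 + (-6) = 9, y = 5 + (8) = 13 (verified)
6. x = 9 + (5) = 14, y = 13 + (0) = 13 (not what was recorded)
The audit stops at step 6: the recorded entry is wrong and should be x = 14.

step 6, x = 14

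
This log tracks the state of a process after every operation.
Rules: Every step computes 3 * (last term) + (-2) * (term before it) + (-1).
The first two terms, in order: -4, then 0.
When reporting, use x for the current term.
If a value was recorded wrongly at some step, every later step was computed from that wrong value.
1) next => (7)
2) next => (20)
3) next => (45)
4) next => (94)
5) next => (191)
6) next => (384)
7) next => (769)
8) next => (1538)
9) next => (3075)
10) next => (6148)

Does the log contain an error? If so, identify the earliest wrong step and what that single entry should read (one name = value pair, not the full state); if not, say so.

no error

Recomputing the run from the initial state:
step 1: x = 7
step 2: x = 20
step 3: x = 45
step 4: x = 94
step 5: x = 191
step 6: x = 384
step 7: x = 769
step 8: x = 1538
step 9: x = 3075
step 10: x = 6148
This matches the log at every step.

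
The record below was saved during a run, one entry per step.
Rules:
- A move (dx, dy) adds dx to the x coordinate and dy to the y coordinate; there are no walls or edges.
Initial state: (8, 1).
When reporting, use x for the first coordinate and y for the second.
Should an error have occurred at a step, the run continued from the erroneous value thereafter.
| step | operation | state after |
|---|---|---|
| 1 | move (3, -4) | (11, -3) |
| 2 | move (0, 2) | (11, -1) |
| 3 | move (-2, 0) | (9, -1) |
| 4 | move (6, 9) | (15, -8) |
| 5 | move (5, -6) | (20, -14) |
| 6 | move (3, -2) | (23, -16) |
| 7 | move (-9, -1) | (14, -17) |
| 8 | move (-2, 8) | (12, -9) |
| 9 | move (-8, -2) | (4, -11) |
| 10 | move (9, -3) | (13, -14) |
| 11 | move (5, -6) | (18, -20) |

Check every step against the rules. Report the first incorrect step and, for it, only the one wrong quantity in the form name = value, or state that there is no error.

step 4, y = 8

1. x = 8 + (3) = 11, y = 1 + (-4) = -3 (exactly as logged)
2. x = 11 + (0) = 11, y = -3 + (2) = -1 (no discrepancy)
3. x = 11 + (-2) = 9, y = -1 + (0) = -1 (agrees with the record)
4. x = 9 + (6) = 15, y = -1 + (9) = 8 (first mismatch against the record)
Step 4 is the first one off; corrected, y = 8.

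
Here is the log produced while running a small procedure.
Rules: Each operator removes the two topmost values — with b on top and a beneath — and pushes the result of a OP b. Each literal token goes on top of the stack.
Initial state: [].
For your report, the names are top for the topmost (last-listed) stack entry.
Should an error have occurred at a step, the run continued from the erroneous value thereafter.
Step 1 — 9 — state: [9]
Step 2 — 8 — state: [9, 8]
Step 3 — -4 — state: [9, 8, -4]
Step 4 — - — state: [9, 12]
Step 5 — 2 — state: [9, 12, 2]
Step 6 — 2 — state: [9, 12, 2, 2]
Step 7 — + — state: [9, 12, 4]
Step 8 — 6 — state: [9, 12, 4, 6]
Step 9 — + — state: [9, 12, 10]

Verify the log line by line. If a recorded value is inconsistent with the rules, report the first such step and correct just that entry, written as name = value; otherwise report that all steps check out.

no error

1. push 9: top = 9 (exactly as logged)
2. push 8: top = 8 (agrees with the log)
3. push -4: top = -4 (consistent with the log)
4. 8 - -4 = 12 (same as recorded)
5. push 2: top = 2 (consistent with the log)
6. push 2: top = 2 (same as recorded)
7. 2 + 2 = 4 (matches)
8. push 6: top = 6 (exactly as logged)
9. 4 + 6 = 10 (in agreement)
Every step is consistent.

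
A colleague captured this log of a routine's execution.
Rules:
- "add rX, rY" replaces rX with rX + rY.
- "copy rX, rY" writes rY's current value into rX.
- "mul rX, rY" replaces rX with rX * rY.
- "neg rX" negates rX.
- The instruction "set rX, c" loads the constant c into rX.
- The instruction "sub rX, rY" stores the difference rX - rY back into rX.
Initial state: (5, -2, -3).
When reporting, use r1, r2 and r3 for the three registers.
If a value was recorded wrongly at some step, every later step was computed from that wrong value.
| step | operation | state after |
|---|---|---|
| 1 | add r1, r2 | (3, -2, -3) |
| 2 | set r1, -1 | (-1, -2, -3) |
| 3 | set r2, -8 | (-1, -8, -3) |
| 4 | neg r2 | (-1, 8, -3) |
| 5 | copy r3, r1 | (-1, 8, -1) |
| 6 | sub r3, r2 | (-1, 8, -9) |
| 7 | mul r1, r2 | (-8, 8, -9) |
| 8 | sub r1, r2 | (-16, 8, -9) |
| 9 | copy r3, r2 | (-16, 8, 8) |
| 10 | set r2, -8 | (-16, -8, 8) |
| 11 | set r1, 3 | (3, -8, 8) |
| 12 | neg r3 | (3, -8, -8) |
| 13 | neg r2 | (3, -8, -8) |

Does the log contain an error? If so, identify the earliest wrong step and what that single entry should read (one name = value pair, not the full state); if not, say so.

step 13, r2 = 8

Recomputing the run from the initial state:
step 1: r1 = 3, r2 = -2, r3 = -3
step 2: r1 = -1, r2 = -2, r3 = -3
step 3: r1 = -1, r2 = -8, r3 = -3
step 4: r1 = -1, r2 = 8, r3 = -3
step 5: r1 = -1, r2 = 8, r3 = -1
step 6: r1 = -1, r2 = 8, r3 = -9
step 7: r1 = -8, r2 = 8, r3 = -9
step 8: r1 = -16, r2 = 8, r3 = -9
step 9: r1 = -16, r2 = 8, r3 = 8
step 10: r1 = -16, r2 = -8, r3 = 8
step 11: r1 = 3, r2 = -8, r3 = 8
step 12: r1 = 3, r2 = -8, r3 = -8
step 13: r1 = 3, r2 = 8, r3 = -8
The first disagreement with the log is at step 13, where the value should be r2 = 8.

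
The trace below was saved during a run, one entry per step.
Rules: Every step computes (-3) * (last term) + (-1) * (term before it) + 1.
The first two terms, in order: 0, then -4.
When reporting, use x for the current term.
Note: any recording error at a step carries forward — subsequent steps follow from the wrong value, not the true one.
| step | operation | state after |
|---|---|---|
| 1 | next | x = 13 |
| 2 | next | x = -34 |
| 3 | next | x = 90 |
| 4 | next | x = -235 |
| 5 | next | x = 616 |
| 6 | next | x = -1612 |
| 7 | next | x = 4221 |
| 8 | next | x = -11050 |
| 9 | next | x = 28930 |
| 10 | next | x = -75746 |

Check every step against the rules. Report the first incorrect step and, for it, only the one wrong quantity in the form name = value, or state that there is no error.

1. x = -3*(-4) + (-1)*(0) + (1) = 13 (same as recorded)
2. x = -3*(13) + (-1)*(-4) + (1) = -34 (matches)
3. x = -3*(-34) + (-1)*(13) + (1) = 90 (in agreement)
4. x = -3*(90) + (-1)*(-34) + (1) = -235 (same as recorded)
5. x = -3*(-235) + (-1)*(90) + (1) = 616 (in agreement)
6. x = -3*(616) + (-1)*(-235) + (1) = -1612 (exactly as logged)
7. x = -3*(-1612) + (-1)*(616) + (1) = 4221 (no discrepancy)
8. x = -3*(4221) + (-1)*(-1612) + (1) = -11050 (same as recorded)
9. x = -3*(-11050) + (-1)*(4221) + (1) = 28930 (verified)
10. x = -3*(28930) + (-1)*(-11050) + (1) = -75739 (the trace disagrees here)
So the first discrepancy is step 10, where the right value is x = -75739.

step 10, x = -75739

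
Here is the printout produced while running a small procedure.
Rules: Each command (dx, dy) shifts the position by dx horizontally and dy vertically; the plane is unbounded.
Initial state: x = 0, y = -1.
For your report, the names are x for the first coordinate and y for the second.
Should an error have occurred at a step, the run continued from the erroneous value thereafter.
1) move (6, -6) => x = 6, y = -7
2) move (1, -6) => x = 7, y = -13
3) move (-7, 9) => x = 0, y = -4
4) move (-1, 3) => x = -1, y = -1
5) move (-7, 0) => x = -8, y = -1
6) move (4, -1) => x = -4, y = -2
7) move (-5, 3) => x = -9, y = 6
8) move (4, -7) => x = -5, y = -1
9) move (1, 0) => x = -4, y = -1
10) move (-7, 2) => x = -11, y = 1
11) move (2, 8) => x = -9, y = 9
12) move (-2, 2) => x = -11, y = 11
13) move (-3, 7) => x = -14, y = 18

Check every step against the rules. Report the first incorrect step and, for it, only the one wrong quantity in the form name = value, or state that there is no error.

1. x = 0 + (6) = 6, y = -1 + (-6) = -7 (verified)
2. x = 6 + (1) = 7, y = -7 + (-6) = -13 (matches)
3. x = 7 + (-7) = 0, y = -13 + (9) = -4 (in agreement)
4. x = 0 + (-1) = -1, y = -4 + (3) = -1 (in agreement)
5. x = -1 + (-7) = -8, y = -1 + (0) = -1 (verified)
6. x = -8 + (4) = -4, y = -1 + (-1) = -2 (consistent with the printout)
7. x = -4 + (-5) = -9, y = -2 + (3) = 1 (the printout has a different value)
First incorrect step: 7; the correct value is y = 1.

step 7, y = 1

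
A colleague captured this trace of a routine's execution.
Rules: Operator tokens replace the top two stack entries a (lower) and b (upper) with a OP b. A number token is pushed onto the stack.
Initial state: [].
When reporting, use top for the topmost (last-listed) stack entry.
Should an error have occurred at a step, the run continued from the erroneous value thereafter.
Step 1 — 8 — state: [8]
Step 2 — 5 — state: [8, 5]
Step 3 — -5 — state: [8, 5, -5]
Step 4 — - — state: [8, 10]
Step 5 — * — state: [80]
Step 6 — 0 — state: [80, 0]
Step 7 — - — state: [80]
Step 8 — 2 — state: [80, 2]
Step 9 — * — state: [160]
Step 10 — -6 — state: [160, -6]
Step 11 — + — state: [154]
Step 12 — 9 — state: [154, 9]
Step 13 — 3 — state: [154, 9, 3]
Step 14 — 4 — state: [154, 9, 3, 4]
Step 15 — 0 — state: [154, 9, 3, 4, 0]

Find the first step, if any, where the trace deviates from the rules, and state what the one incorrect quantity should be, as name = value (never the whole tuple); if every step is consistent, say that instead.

Recomputing the run from the initial state:
step 1: [8]
step 2: [8, 5]
step 3: [8, 5, -5]
step 4: [8, 10]
step 5: [80]
step 6: [80, 0]
step 7: [80]
step 8: [80, 2]
step 9: [160]
step 10: [160, -6]
step 11: [154]
step 12: [154, 9]
step 13: [154, 9, 3]
step 14: [154, 9, 3, 4]
step 15: [154, 9, 3, 4, 0]
This matches the trace at every step.

no error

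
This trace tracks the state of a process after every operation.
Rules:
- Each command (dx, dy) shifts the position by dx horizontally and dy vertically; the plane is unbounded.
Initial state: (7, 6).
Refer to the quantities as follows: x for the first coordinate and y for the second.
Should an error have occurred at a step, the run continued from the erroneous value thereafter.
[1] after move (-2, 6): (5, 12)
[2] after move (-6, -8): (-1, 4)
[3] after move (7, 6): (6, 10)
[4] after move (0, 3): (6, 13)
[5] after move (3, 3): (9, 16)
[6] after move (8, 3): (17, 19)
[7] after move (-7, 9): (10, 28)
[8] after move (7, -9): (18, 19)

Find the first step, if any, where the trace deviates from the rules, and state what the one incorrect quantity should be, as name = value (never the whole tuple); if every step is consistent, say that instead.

step 8, x = 17

1. x = 7 + (-2) = 5, y = 6 + (6) = 12 (matches)
2. x = 5 + (-6) = -1, y = 12 + (-8) = 4 (matches)
3. x = -1 + (7) = 6, y = 4 + (6) = 10 (consistent with the trace)
4. x = 6 + (0) = 6, y = 10 + (3) = 13 (no discrepancy)
5. x = 6 + (3) = 9, y = 13 + (3) = 16 (confirmed correct)
6. x = 9 + (8) = 17, y = 16 + (3) = 19 (agrees with the trace)
7. x = 17 + (-7) = 10, y = 19 + (9) = 28 (no discrepancy)
8. x = 10 + (7) = 17, y = 28 + (-9) = 19 (the trace has a different value)
First deviation found at step 8; the corrected entry is x = 17.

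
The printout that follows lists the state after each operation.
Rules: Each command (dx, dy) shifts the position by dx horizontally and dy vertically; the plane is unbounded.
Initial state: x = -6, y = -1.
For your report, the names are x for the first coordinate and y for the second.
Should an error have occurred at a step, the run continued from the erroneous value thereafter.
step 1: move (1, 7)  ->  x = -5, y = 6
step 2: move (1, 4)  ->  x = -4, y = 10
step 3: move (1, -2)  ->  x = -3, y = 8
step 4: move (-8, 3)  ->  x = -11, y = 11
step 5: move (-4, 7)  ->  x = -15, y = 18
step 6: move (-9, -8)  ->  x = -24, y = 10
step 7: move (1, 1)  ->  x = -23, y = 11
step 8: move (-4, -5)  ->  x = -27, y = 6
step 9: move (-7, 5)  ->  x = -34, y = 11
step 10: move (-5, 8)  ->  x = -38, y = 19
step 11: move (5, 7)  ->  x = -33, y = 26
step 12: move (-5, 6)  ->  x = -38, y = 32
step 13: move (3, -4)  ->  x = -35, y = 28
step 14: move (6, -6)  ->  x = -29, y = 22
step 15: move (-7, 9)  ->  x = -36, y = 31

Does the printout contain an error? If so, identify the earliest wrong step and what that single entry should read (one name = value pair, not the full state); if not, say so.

step 10, x = -39

Step 1: x = -6 + (1) = -5, y = -1 + (7) = 6 — agrees with the printout.
Step 2: x = -5 + (1) = -4, y = 6 + (4) = 10 — consistent with the printout.
Step 3: x = -4 + (1) = -3, y = 10 + (-2) = 8 — verified.
Step 4: x = -3 + (-8) = -11, y = 8 + (3) = 11 — confirmed correct.
Step 5: x = -11 + (-4) = -15, y = 11 + (7) = 18 — agrees with the printout.
Step 6: x = -15 + (-9) = -24, y = 18 + (-8) = 10 — matches.
Step 7: x = -24 + (1) = -23, y = 10 + (1) = 11 — verified.
Step 8: x = -23 + (-4) = -27, y = 11 + (-5) = 6 — consistent with the printout.
Step 9: x = -27 + (-7) = -34, y = 6 + (5) = 11 — verified.
Step 10: x = -34 + (-5) = -39, y = 11 + (8) = 19 — the printout has a different value.
First incorrect step: 10; the correct value is x = -39.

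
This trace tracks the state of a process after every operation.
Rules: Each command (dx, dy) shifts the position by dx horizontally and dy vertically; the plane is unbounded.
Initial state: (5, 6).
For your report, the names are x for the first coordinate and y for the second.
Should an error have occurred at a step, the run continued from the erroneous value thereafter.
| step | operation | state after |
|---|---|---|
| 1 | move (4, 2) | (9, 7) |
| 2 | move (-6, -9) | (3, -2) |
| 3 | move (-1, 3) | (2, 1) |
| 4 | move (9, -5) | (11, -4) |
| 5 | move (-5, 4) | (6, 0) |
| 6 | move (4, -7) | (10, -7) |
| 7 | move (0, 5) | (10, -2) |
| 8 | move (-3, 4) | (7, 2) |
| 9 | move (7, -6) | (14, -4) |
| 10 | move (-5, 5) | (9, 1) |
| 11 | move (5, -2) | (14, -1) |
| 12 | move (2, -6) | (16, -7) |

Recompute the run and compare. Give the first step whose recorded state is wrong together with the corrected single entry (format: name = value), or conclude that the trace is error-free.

Step 1: x = 5 + (4) = 9, y = 6 + (2) = 8 — first mismatch against the trace.
The earliest wrong entry is at step 1: it should read y = 8.

step 1, y = 8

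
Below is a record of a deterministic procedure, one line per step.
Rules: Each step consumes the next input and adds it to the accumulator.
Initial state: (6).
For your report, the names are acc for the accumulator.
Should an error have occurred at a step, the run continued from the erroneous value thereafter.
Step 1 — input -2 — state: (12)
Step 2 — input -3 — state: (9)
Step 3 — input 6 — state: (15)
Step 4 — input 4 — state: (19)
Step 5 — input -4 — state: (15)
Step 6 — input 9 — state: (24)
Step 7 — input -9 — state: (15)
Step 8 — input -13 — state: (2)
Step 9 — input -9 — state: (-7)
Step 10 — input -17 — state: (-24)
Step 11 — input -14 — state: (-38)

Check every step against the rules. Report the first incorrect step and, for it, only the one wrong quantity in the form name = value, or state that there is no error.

step 1, acc = 4

Recomputing the run from the initial state:
step 1: acc = 4
step 2: acc = 1
step 3: acc = 7
step 4: acc = 11
step 5: acc = 7
step 6: acc = 16
step 7: acc = 7
step 8: acc = -6
step 9: acc = -15
step 10: acc = -32
step 11: acc = -46
The first disagreement with the record is at step 1, where the value should be acc = 4.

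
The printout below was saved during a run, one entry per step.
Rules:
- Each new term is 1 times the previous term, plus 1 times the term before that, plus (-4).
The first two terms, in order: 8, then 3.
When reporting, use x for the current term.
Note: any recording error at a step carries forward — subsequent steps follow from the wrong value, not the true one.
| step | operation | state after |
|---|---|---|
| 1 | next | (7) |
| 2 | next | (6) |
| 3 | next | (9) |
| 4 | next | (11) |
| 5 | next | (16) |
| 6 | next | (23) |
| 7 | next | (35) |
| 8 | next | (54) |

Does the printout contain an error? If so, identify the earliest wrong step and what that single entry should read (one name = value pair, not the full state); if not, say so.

no error

1. x = 1*(3) + (1)*(8) + (-4) = 7 (same as recorded)
2. x = 1*(7) + (1)*(3) + (-4) = 6 (in agreement)
3. x = 1*(6) + (1)*(7) + (-4) = 9 (no discrepancy)
4. x = 1*(9) + (1)*(6) + (-4) = 11 (no discrepancy)
5. x = 1*(11) + (1)*(9) + (-4) = 16 (verified)
6. x = 1*(16) + (1)*(11) + (-4) = 23 (agrees with the printout)
7. x = 1*(23) + (1)*(16) + (-4) = 35 (confirmed correct)
8. x = 1*(35) + (1)*(23) + (-4) = 54 (confirmed correct)
All steps check out; nothing to correct.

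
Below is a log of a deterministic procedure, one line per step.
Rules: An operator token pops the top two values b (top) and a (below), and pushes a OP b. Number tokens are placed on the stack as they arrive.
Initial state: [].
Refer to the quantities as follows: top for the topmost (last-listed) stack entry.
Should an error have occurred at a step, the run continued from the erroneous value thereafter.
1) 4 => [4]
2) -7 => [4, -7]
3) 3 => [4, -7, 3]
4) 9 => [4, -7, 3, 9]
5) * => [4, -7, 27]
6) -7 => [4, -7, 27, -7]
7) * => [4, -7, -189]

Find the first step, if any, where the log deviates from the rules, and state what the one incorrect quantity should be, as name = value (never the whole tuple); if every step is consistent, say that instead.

Step 1: push 4: top = 4 — matches.
Step 2: push -7: top = -7 — same as recorded.
Step 3: push 3: top = 3 — no discrepancy.
Step 4: push 9: top = 9 — matches.
Step 5: 3 * 9 = 27 — matches.
Step 6: push -7: top = -7 — exactly as logged.
Step 7: 27 * -7 = -189 — matches.
No step deviates from the rules.

no error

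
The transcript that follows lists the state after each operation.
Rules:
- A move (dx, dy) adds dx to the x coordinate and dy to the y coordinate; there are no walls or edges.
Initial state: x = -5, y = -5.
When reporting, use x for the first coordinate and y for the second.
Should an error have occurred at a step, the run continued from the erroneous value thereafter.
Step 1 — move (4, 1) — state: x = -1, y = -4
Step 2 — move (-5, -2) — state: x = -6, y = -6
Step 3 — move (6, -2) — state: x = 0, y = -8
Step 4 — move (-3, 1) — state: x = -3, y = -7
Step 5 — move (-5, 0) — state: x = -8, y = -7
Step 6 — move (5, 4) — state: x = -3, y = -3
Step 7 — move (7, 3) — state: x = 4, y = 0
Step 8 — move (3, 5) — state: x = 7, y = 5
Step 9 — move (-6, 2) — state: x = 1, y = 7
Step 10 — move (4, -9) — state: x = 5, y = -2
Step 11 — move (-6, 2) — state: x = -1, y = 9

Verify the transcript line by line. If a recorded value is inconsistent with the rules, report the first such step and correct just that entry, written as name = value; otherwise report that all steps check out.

1. x = -5 + (4) = -1, y = -5 + (1) = -4 (confirmed correct)
2. x = -1 + (-5) = -6, y = -4 + (-2) = -6 (checks out)
3. x = -6 + (6) = 0, y = -6 + (-2) = -8 (verified)
4. x = 0 + (-3) = -3, y = -8 + (1) = -7 (exactly as logged)
5. x = -3 + (-5) = -8, y = -7 + (0) = -7 (exactly as logged)
6. x = -8 + (5) = -3, y = -7 + (4) = -3 (verified)
7. x = -3 + (7) = 4, y = -3 + (3) = 0 (matches)
8. x = 4 + (3) = 7, y = 0 + (5) = 5 (no discrepancy)
9. x = 7 + (-6) = 1, y = 5 + (2) = 7 (no discrepancy)
10. x = 1 + (4) = 5, y = 7 + (-9) = -2 (consistent with the transcript)
11. x = 5 + (-6) = -1, y = -2 + (2) = 0 (the transcript has a different value)
First deviation found at step 11; the corrected entry is y = 0.

step 11, y = 0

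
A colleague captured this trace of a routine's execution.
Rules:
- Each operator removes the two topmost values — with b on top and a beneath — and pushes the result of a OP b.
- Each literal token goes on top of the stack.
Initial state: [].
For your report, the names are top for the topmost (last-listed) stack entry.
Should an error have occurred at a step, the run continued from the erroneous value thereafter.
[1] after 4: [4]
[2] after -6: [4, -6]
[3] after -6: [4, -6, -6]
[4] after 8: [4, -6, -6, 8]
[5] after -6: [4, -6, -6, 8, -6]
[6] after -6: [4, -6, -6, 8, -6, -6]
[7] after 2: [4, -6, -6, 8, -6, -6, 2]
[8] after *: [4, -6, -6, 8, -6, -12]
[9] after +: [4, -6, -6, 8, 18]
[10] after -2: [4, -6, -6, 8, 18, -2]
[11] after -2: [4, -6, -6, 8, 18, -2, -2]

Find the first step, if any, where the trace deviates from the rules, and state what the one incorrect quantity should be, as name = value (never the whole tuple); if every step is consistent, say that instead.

step 9, top = -18

Recomputing the run from the initial state:
step 1: [4]
step 2: [4, -6]
step 3: [4, -6, -6]
step 4: [4, -6, -6, 8]
step 5: [4, -6, -6, 8, -6]
step 6: [4, -6, -6, 8, -6, -6]
step 7: [4, -6, -6, 8, -6, -6, 2]
step 8: [4, -6, -6, 8, -6, -12]
step 9: [4, -6, -6, 8, -18]
step 10: [4, -6, -6, 8, -18, -2]
step 11: [4, -6, -6, 8, -18, -2, -2]
The first disagreement with the trace is at step 9, where the value should be top = -18.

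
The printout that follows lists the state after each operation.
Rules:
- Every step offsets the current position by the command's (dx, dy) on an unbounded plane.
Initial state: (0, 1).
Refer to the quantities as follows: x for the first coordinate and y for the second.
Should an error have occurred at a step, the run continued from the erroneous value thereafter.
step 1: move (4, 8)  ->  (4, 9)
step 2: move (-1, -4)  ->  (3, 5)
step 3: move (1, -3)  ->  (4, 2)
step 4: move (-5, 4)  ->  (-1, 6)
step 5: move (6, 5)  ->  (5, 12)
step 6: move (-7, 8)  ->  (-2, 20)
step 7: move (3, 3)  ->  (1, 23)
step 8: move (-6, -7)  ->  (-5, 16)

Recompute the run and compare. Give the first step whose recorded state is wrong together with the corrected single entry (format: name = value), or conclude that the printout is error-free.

step 5, y = 11

step 1: x = 0 + (4) = 4, y = 1 + (8) = 9 -> consistent with the printout
step 2: x = 4 + (-1) = 3, y = 9 + (-4) = 5 -> matches
step 3: x = 3 + (1) = 4, y = 5 + (-3) = 2 -> in agreement
step 4: x = 4 + (-5) = -1, y = 2 + (4) = 6 -> agrees with the printout
step 5: x = -1 + (6) = 5, y = 6 + (5) = 11 -> the entry is off here
So the first discrepancy is step 5, where the right value is y = 11.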